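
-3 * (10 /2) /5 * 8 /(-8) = 3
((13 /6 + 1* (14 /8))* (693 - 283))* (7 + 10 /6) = 125255 /9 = 13917.22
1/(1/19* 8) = 19/8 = 2.38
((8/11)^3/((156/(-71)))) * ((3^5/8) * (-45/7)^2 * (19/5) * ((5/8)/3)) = -147513150/847847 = -173.99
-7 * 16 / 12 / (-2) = 14 / 3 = 4.67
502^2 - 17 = 251987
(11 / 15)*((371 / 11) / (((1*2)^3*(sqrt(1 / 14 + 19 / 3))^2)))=2597 / 5380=0.48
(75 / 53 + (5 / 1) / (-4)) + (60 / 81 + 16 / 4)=28081 / 5724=4.91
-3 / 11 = -0.27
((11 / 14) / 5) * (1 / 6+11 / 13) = 869 / 5460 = 0.16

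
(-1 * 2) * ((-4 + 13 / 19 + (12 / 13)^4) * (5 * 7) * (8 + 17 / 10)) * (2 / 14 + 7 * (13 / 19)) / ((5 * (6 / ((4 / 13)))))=59617202592 / 670183865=88.96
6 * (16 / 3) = 32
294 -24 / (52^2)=99369 / 338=293.99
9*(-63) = -567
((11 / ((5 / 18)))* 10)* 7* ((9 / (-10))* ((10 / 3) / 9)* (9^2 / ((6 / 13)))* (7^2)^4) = -934831659762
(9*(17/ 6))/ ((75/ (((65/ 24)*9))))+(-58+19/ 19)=-3897/ 80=-48.71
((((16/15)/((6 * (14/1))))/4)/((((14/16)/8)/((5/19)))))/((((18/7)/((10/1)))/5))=1600/10773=0.15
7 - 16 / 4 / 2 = 5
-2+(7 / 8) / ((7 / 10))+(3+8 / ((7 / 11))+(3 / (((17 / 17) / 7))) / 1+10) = 1283 / 28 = 45.82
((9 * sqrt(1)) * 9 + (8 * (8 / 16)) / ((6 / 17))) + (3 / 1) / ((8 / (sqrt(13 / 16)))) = 3 * sqrt(13) / 32 + 277 / 3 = 92.67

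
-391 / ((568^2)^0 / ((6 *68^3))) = -737657472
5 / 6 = 0.83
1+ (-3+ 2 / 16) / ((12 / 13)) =-203 / 96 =-2.11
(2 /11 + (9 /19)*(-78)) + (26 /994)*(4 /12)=-36.76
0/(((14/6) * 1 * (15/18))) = 0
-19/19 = -1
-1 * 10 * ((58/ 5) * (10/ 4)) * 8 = -2320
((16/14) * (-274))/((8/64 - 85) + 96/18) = 52608/13363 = 3.94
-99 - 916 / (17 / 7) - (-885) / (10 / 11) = 16909 / 34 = 497.32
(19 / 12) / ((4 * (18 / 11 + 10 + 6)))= 209 / 9312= 0.02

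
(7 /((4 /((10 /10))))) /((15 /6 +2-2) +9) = 7 /46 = 0.15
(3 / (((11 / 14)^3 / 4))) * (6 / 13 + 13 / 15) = 2842784 / 86515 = 32.86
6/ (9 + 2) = 6/ 11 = 0.55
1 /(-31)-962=-962.03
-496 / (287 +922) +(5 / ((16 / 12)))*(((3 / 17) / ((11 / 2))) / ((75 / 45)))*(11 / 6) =-737 / 2652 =-0.28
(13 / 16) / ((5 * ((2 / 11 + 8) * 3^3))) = 143 / 194400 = 0.00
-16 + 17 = 1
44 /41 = 1.07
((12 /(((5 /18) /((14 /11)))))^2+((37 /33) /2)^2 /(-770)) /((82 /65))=16074824207 /6708240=2396.28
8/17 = 0.47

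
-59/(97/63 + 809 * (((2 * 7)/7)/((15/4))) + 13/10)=-37170/273613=-0.14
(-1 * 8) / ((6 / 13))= -17.33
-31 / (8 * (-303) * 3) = 31 / 7272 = 0.00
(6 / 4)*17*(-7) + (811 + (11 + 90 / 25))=6471 / 10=647.10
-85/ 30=-17/ 6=-2.83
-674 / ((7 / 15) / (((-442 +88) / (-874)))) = -1789470 / 3059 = -584.99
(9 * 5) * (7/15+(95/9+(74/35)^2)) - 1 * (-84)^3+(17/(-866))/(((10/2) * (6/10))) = 377705767667/636510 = 593401.15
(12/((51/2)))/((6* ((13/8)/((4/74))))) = 64/24531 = 0.00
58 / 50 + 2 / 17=543 / 425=1.28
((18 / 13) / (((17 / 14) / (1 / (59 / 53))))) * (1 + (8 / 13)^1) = 280476 / 169507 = 1.65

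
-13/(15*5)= -13/75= -0.17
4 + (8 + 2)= 14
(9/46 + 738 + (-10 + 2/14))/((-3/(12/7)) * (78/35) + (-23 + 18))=-1172625/14329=-81.84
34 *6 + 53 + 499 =756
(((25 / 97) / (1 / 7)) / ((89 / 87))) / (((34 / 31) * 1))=471975 / 293522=1.61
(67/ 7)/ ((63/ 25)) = 1675/ 441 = 3.80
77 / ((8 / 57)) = 4389 / 8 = 548.62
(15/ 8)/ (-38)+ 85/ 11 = 25675/ 3344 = 7.68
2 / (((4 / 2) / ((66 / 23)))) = 2.87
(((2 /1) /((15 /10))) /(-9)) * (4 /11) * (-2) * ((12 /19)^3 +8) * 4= 7244800 /2037123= 3.56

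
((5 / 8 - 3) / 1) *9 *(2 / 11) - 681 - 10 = -30575 / 44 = -694.89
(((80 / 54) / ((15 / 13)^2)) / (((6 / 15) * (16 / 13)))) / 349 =2197 / 339228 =0.01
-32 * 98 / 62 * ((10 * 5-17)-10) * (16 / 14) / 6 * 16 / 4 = -82432 / 93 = -886.37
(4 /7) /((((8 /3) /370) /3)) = 1665 /7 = 237.86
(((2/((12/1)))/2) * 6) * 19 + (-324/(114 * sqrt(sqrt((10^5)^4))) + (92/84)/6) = 579498299/59850000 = 9.68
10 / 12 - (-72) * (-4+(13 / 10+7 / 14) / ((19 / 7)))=-136469 / 570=-239.42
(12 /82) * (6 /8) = 9 /82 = 0.11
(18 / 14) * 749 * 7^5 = 16185141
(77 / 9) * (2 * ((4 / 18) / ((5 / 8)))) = 2464 / 405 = 6.08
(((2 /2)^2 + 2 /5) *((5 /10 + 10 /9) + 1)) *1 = 329 /90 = 3.66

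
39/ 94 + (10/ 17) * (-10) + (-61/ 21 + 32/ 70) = -1328071/ 167790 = -7.92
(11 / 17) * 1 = 11 / 17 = 0.65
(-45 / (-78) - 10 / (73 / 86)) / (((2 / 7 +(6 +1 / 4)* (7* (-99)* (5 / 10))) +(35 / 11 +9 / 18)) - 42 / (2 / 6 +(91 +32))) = 1211679700 / 233815847057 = 0.01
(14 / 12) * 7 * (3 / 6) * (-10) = -245 / 6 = -40.83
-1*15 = -15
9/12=3/4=0.75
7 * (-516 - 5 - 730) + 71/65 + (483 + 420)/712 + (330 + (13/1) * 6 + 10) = -385819673/46280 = -8336.64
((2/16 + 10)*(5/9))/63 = 5/56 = 0.09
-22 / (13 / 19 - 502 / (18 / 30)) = 1254 / 47651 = 0.03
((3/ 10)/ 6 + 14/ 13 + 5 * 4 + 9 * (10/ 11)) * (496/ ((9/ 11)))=3464684/ 195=17767.61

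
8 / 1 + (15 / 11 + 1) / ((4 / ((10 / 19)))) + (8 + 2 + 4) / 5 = 11611 / 1045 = 11.11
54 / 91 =0.59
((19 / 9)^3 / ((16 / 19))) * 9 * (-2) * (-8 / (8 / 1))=130321 / 648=201.11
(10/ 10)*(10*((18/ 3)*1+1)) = 70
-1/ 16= -0.06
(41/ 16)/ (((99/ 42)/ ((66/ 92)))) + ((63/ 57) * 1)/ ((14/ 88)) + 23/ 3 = 322903/ 20976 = 15.39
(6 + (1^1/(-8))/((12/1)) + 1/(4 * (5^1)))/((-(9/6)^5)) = -2899/3645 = -0.80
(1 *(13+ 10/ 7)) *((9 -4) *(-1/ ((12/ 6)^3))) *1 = -9.02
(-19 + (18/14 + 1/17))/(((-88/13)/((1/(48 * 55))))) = 2483/2513280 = 0.00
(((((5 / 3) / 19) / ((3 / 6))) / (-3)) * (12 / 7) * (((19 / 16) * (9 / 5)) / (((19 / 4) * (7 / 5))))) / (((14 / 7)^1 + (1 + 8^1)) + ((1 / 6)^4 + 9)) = -38880 / 24132451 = -0.00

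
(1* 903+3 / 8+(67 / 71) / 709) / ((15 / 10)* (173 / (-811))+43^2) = 295042196579 / 603777846004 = 0.49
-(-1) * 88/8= 11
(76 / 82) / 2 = 0.46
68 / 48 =17 / 12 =1.42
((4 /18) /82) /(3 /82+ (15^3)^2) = 2 /8406281277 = 0.00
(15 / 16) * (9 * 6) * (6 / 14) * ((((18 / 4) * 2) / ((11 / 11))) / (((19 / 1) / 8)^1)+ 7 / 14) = 198045 / 2128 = 93.07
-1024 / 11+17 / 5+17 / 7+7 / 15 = -100249 / 1155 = -86.80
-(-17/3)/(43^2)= 17/5547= 0.00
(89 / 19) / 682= 89 / 12958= 0.01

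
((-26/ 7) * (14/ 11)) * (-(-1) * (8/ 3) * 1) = -416/ 33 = -12.61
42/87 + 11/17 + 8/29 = 693/493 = 1.41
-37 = -37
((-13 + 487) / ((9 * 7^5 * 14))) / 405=79 / 142943535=0.00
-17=-17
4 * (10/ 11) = 40/ 11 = 3.64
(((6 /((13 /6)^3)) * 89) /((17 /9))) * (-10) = -10380960 /37349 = -277.94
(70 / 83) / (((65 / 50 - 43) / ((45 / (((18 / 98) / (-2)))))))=9.91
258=258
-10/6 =-5/3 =-1.67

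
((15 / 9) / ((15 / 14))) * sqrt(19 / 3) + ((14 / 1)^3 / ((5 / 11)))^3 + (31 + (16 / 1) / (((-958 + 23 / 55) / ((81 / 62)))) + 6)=14 * sqrt(57) / 27 + 44898377944040658333 / 204084625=219998826196.92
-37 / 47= -0.79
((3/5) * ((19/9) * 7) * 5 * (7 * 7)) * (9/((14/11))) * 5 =76807.50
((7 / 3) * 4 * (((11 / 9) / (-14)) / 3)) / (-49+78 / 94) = 0.01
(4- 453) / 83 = -449 / 83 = -5.41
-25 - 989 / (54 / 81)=-3017 / 2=-1508.50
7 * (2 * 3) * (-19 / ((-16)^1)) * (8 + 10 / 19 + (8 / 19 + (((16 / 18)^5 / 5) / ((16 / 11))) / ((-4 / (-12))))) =60055037 / 131220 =457.67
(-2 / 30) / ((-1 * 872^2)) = 1 / 11405760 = 0.00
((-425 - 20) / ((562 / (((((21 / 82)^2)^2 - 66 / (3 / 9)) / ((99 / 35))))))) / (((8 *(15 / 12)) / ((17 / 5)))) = 10534298571433 / 559003344064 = 18.84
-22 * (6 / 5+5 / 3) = -63.07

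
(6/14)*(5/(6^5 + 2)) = 0.00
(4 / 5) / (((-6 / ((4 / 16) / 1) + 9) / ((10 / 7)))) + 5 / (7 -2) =0.92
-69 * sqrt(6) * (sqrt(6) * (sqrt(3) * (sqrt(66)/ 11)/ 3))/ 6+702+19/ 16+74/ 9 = 102443/ 144-69 * sqrt(22)/ 11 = 681.99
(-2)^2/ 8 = 1/ 2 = 0.50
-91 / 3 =-30.33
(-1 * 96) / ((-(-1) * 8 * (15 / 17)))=-68 / 5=-13.60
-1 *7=-7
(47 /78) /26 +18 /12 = 3089 /2028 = 1.52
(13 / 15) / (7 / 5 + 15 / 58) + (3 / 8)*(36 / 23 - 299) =-2267381 / 20424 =-111.02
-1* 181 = -181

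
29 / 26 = 1.12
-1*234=-234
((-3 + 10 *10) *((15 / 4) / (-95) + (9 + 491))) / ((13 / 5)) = 18428545 / 988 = 18652.37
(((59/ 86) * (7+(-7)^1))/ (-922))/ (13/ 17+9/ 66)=0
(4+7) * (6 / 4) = 33 / 2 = 16.50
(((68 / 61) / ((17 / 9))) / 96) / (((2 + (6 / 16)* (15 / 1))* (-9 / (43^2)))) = -1849 / 11163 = -0.17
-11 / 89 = -0.12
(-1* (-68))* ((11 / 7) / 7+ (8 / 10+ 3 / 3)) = 33728 / 245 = 137.67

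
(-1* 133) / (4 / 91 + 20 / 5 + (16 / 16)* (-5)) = 12103 / 87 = 139.11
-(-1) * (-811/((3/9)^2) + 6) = -7293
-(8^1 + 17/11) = -105/11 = -9.55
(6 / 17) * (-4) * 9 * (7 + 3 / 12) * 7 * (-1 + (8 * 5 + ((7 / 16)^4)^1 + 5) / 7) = -1951838127 / 557056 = -3503.85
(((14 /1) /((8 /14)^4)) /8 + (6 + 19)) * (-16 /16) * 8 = -42407 /128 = -331.30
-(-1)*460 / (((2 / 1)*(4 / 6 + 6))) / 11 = 69 / 22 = 3.14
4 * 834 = 3336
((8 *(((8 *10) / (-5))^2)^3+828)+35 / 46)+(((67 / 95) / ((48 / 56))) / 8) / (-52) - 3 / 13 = 731995794850813 / 5453760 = 134218556.53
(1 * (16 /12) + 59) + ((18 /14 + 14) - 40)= 748 /21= 35.62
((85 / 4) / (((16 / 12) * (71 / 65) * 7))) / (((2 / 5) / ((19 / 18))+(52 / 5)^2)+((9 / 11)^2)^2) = 115270423125 / 6027201470192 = 0.02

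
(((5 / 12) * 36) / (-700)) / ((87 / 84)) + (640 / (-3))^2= 59391973 / 1305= 45511.09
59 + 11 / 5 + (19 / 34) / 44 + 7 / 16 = 922287 / 14960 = 61.65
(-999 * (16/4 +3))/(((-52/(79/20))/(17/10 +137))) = 73677.31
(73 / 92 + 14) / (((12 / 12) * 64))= 1361 / 5888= 0.23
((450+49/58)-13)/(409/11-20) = 93115/3654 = 25.48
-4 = -4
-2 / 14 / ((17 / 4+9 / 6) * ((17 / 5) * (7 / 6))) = -120 / 19159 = -0.01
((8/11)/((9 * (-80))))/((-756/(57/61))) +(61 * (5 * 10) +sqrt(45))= 3 * sqrt(5) +46415754019/15218280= 3056.71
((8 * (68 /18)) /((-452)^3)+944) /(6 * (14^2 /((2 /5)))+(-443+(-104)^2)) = 49035411631 /691534359396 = 0.07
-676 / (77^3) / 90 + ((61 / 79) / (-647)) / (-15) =13253869 / 210012941061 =0.00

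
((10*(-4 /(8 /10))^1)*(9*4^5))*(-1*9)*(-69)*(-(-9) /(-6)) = 429235200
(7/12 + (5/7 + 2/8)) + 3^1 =191/42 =4.55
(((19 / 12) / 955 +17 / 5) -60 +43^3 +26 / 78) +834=920063063 / 11460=80284.73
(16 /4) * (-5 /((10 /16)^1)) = -32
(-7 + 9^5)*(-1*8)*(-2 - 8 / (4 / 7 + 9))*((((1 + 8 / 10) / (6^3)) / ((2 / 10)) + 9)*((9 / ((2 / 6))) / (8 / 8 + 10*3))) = 706732740 / 67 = 10548249.85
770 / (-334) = -385 / 167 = -2.31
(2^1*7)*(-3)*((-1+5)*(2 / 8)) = -42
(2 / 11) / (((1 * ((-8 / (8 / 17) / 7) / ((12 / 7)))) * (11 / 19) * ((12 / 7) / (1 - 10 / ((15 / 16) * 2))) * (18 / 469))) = 810901 / 55539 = 14.60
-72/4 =-18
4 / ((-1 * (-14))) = 2 / 7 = 0.29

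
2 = 2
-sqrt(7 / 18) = -sqrt(14) / 6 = -0.62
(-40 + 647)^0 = 1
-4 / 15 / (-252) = 1 / 945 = 0.00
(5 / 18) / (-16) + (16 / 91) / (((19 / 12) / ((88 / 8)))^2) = 80125537 / 9461088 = 8.47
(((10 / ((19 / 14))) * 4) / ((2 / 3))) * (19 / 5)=168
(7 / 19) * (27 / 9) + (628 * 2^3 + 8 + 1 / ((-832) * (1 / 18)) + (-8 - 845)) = 33039381 / 7904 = 4180.08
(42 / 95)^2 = 1764 / 9025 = 0.20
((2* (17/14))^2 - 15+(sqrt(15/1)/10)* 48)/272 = -223/6664+3* sqrt(15)/170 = 0.03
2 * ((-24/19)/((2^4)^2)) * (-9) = 27/304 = 0.09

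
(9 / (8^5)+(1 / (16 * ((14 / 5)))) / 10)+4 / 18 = 463927 / 2064384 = 0.22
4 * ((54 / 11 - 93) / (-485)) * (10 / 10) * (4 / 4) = 3876 / 5335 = 0.73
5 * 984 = 4920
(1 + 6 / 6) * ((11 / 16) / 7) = 11 / 56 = 0.20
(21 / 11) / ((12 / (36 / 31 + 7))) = 161 / 124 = 1.30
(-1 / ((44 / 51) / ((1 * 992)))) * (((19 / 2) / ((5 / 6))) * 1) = -720936 / 55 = -13107.93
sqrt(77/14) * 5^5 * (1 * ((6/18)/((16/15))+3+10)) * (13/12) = 2884375 * sqrt(22)/128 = 105694.67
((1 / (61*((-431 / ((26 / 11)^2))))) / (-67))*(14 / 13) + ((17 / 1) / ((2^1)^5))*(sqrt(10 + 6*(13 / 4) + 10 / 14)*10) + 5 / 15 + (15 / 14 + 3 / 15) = 71828716049 / 44759638770 + 255*sqrt(658) / 224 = 30.81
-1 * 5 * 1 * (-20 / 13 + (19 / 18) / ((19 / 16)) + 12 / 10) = -322 / 117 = -2.75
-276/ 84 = -3.29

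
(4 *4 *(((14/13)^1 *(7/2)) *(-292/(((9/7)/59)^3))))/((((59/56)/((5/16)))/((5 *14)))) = -334836771774400/9477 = -35331515434.67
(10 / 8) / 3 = 5 / 12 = 0.42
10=10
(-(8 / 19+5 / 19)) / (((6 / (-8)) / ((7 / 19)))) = 364 / 1083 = 0.34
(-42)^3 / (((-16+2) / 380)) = 2010960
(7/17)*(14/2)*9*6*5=13230/17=778.24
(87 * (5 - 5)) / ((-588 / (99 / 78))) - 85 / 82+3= 161 / 82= 1.96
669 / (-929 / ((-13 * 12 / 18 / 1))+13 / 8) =69576 / 11317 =6.15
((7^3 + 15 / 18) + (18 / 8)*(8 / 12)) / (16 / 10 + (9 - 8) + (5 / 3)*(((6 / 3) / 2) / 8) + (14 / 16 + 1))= 20720 / 281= 73.74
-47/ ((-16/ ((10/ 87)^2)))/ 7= 1175/ 211932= 0.01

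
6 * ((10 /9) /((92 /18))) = 30 /23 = 1.30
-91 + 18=-73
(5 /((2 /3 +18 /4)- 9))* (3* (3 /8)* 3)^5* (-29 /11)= 6241774545 /4145152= 1505.80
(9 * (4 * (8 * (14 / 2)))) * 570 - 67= 1149053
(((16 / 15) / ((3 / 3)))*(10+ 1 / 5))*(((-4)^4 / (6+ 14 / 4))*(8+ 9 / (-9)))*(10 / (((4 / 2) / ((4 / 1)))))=3899392 / 95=41046.23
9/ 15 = 3/ 5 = 0.60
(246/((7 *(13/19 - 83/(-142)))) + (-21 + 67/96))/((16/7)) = 5671993/1752576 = 3.24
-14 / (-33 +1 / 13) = 91 / 214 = 0.43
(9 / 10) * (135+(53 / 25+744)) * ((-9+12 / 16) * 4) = -3271158 / 125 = -26169.26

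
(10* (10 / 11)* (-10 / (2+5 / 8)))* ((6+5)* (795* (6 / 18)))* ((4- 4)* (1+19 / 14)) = 0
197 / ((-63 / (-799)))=157403 / 63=2498.46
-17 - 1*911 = -928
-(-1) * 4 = 4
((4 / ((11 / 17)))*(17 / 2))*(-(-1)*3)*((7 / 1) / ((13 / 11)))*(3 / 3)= 12138 / 13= 933.69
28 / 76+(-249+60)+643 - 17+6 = 8424 / 19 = 443.37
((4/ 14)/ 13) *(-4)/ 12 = -2/ 273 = -0.01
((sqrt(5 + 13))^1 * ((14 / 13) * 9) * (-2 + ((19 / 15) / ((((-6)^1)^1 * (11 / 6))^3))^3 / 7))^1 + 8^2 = 64 - 222826056813218 * sqrt(2) / 3831664997875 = -18.24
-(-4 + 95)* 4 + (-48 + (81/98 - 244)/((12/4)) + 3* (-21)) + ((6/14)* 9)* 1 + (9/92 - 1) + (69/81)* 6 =-22233121/40572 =-547.99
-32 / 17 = -1.88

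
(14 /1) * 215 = 3010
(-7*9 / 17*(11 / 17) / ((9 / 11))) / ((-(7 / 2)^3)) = 968 / 14161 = 0.07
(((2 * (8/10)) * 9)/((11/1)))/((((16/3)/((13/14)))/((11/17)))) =351/2380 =0.15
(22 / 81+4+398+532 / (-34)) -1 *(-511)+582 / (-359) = 442932997 / 494343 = 896.00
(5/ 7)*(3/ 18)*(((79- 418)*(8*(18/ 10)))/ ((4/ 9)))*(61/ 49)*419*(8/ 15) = -623844072/ 1715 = -363757.48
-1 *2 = -2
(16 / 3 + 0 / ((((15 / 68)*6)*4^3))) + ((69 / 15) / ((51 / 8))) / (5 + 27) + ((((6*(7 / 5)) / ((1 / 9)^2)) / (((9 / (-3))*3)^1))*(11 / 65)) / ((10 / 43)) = -5487171 / 110500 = -49.66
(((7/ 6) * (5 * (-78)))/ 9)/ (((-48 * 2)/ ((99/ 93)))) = 5005/ 8928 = 0.56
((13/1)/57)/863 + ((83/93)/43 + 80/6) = 875666320/65571603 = 13.35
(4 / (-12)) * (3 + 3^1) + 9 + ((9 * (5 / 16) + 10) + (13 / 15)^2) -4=59629 / 3600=16.56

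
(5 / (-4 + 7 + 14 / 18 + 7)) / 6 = 15 / 194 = 0.08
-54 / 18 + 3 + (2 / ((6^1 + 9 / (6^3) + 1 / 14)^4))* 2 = 3186376704 / 1112453263441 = 0.00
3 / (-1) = -3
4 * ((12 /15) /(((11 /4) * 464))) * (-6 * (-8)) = 192 /1595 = 0.12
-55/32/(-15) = 11/96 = 0.11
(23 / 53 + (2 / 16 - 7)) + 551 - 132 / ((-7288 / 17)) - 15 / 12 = 209979625 / 386264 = 543.62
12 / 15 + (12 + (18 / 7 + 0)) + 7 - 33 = -372 / 35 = -10.63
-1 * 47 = -47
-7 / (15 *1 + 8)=-7 / 23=-0.30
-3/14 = -0.21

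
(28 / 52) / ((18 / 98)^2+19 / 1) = 16807 / 594100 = 0.03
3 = 3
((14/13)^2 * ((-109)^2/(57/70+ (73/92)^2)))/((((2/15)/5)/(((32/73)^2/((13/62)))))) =1642387685793792000/5007888224807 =327960.13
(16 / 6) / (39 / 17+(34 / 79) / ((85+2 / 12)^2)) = 2805484024 / 2413603827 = 1.16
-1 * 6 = -6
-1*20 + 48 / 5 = -52 / 5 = -10.40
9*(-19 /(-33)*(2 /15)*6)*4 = 16.58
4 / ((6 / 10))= 20 / 3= 6.67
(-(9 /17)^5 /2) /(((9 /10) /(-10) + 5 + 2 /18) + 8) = -26572050 /16639304183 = -0.00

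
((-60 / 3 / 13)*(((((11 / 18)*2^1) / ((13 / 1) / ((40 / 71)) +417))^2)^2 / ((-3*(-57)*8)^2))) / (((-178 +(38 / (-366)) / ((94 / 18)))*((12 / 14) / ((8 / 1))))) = 940256732800000 / 366665308525581397022783262378897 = 0.00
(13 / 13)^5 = 1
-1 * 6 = -6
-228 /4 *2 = -114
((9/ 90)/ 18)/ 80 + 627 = 9028801/ 14400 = 627.00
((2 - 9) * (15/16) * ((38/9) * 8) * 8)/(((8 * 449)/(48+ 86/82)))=-1337315/55227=-24.21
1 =1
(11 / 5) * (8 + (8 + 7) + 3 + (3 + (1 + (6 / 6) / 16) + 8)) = 6699 / 80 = 83.74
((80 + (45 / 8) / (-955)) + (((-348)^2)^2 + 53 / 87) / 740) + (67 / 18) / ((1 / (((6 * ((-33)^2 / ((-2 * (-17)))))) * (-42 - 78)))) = 1650042801004739 / 83616744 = 19733401.73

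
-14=-14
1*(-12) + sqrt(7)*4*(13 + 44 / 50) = -12 + 1388*sqrt(7) / 25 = 134.89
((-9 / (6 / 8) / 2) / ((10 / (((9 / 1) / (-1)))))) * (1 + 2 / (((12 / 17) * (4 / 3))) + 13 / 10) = 4779 / 200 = 23.90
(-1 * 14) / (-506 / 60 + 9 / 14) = 1.80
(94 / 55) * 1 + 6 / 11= 124 / 55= 2.25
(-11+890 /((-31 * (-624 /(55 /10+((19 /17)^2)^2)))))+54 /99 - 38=-65796759889 /1367071728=-48.13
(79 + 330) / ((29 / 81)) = 33129 / 29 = 1142.38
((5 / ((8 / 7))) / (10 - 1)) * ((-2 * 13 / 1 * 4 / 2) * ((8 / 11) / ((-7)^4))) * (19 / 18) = -2470 / 305613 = -0.01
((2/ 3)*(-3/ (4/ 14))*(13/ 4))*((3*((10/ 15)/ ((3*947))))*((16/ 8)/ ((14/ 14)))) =-91/ 2841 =-0.03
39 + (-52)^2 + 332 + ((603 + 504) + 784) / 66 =204841 / 66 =3103.65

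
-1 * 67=-67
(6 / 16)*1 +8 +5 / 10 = 71 / 8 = 8.88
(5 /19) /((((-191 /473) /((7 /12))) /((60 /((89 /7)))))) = -579425 /322981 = -1.79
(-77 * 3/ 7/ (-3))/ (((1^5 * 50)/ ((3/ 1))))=33/ 50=0.66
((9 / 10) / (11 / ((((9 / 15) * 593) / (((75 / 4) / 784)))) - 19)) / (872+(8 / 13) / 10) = -27197352 / 500688879227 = -0.00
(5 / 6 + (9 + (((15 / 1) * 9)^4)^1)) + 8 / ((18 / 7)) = 5978711483 / 18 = 332150637.94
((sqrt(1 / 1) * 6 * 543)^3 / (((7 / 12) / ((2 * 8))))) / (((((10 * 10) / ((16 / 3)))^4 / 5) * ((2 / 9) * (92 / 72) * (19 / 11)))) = 18697654008152064 / 238984375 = 78237976.89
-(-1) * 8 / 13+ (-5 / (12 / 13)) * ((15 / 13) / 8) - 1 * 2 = -901 / 416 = -2.17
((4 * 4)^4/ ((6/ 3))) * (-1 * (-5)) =163840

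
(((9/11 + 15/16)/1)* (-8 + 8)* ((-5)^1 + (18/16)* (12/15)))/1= 0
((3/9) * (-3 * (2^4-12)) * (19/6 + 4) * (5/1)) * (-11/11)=430/3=143.33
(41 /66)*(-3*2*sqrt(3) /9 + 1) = -0.10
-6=-6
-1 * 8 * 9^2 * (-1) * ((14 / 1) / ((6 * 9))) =168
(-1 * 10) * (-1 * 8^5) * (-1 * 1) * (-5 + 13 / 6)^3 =7453202.96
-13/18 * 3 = -13/6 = -2.17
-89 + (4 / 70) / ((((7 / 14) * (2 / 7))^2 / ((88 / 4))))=-137 / 5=-27.40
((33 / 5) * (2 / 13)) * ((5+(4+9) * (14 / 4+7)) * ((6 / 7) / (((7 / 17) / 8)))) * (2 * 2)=30482496 / 3185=9570.64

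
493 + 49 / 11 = 5472 / 11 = 497.45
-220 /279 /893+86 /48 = 3569347 /1993176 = 1.79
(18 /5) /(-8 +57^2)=18 /16205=0.00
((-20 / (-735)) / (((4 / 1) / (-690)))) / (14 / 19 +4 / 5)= -10925 / 3577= -3.05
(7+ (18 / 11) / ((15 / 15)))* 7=665 / 11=60.45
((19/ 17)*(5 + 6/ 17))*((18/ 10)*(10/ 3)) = 10374/ 289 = 35.90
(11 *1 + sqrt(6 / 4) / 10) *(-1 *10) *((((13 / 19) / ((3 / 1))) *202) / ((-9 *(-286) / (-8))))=404 *sqrt(6) / 5643 + 8080 / 513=15.93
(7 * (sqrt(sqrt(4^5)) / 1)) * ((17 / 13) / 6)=8.63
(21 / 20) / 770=3 / 2200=0.00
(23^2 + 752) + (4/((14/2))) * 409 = 10603/7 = 1514.71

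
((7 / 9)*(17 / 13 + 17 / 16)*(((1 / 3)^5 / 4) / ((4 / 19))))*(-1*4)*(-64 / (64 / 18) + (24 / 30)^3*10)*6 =10556609 / 3790800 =2.78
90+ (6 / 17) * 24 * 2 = 1818 / 17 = 106.94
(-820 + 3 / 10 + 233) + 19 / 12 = -35107 / 60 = -585.12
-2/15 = -0.13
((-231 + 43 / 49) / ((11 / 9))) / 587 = -101484 / 316393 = -0.32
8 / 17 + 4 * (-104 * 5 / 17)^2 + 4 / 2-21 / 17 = 1081957 / 289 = 3743.80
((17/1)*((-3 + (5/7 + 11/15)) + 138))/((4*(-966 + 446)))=-243559/218400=-1.12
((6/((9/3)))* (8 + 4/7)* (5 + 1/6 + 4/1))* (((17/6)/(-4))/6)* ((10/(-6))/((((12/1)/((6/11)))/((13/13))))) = 2125/1512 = 1.41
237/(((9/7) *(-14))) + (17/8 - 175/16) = -21.98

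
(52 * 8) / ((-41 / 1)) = -416 / 41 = -10.15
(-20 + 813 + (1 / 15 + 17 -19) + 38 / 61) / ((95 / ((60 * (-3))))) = -8692752 / 5795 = -1500.04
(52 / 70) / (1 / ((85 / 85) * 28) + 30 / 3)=104 / 1405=0.07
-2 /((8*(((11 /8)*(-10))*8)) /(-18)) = -9 /220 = -0.04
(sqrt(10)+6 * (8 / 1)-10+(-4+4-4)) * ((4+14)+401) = 419 * sqrt(10)+14246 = 15570.99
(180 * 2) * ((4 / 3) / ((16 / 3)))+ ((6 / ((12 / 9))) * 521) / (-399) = 84.12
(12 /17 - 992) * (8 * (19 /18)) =-1280752 /153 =-8370.93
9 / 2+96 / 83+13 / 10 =2887 / 415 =6.96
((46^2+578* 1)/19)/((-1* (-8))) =1347/76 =17.72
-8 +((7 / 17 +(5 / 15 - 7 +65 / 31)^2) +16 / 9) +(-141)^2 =19896.07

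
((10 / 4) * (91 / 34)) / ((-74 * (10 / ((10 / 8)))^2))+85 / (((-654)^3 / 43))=-16056566945 / 11260660483584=-0.00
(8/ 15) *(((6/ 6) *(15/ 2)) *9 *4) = 144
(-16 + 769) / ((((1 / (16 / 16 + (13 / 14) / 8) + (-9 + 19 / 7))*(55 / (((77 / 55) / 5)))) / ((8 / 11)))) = -24598 / 47553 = -0.52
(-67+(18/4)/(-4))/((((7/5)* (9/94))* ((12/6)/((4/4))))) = -254.12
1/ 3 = 0.33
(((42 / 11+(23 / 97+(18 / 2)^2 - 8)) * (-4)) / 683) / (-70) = 164436 / 25506635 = 0.01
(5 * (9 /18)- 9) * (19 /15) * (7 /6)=-1729 /180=-9.61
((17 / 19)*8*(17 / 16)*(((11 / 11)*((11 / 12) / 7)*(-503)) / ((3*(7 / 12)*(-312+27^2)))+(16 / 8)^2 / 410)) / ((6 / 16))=-1169487052 / 716278815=-1.63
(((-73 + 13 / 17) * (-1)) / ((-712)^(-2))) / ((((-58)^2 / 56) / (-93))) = -810530456064 / 14297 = -56692344.97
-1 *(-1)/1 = 1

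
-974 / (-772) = 487 / 386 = 1.26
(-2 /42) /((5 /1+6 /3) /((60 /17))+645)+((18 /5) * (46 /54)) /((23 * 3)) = 0.04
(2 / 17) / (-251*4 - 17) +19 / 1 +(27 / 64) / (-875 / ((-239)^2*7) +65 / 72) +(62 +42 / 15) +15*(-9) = -50.73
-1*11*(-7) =77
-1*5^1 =-5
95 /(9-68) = -1.61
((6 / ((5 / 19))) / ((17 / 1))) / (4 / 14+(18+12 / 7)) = 57 / 850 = 0.07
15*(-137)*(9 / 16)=-18495 / 16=-1155.94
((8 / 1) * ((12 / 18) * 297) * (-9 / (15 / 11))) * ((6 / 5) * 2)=-627264 / 25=-25090.56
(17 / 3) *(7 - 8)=-17 / 3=-5.67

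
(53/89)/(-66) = -53/5874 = -0.01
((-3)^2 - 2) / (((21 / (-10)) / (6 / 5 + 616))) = -6172 / 3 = -2057.33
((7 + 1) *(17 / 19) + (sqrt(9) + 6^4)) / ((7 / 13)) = 322621 / 133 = 2425.72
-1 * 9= -9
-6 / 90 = -1 / 15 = -0.07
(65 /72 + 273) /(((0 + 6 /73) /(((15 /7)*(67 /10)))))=96455411 /2016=47844.95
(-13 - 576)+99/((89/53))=-47174/89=-530.04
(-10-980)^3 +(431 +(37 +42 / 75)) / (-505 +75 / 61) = -372716103732277 / 384125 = -970299000.93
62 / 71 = 0.87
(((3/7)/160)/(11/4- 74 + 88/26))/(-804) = 13/264816160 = 0.00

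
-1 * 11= -11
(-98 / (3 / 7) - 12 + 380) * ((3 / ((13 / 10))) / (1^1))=4180 / 13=321.54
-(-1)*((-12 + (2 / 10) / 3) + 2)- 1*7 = -254 / 15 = -16.93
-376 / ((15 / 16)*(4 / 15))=-1504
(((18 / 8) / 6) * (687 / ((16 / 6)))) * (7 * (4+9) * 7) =3938571 / 64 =61540.17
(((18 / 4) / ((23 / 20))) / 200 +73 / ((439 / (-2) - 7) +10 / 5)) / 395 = -63119 / 81583300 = -0.00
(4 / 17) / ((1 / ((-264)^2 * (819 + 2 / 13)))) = 2968770816 / 221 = 13433352.11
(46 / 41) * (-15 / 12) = -115 / 82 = -1.40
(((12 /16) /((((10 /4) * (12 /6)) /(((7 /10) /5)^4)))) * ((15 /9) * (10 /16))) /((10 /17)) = 40817 /400000000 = 0.00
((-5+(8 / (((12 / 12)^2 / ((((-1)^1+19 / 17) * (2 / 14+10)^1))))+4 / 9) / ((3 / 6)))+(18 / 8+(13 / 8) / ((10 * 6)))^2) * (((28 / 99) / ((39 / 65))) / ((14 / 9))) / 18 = 16755007 / 49351680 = 0.34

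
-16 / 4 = -4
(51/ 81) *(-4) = -68/ 27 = -2.52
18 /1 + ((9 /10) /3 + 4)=223 /10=22.30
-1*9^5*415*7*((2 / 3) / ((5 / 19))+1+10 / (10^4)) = -606270156.34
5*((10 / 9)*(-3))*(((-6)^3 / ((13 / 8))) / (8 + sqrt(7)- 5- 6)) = -43200 / 13- 14400*sqrt(7) / 13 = -6253.76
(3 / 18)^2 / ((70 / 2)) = 1 / 1260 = 0.00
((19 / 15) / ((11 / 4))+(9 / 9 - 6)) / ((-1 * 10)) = 749 / 1650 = 0.45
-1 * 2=-2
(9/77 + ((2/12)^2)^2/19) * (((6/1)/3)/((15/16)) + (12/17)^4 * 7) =67200025546/148462335945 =0.45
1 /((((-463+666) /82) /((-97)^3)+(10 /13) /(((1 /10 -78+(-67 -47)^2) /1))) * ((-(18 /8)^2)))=-2010902584426528 /578583805221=-3475.56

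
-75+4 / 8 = -149 / 2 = -74.50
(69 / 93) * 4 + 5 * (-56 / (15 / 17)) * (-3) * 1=29604 / 31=954.97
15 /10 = 3 /2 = 1.50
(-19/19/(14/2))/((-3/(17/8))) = 17/168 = 0.10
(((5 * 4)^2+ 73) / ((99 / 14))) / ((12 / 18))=301 / 3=100.33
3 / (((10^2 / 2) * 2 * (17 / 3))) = 9 / 1700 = 0.01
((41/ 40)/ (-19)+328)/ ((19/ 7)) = 1744673/ 14440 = 120.82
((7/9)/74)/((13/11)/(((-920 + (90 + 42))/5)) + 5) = 0.00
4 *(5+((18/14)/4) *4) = 176/7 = 25.14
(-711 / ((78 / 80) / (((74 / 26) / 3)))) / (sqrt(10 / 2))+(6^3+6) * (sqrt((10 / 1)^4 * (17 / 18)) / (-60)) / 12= -23384 * sqrt(5) / 169 - 185 * sqrt(34) / 36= -339.36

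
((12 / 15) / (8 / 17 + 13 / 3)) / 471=68 / 192325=0.00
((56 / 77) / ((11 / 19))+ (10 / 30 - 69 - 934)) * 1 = -363512 / 363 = -1001.41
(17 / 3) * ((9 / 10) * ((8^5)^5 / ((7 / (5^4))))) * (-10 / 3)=-401401151043919843164160000 / 7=-57343021577702834737737140.00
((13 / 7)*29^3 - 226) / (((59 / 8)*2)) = 1261900 / 413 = 3055.45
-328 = -328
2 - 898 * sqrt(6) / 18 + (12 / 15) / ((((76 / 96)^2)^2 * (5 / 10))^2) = 1931040657226 / 84917815205 - 449 * sqrt(6) / 9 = -99.46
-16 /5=-3.20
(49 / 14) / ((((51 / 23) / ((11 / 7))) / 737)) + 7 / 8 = 746201 / 408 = 1828.92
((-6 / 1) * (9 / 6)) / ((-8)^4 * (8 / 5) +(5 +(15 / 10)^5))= -0.00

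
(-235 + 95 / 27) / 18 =-3125 / 243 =-12.86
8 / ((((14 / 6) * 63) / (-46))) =-2.50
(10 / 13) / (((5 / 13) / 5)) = 10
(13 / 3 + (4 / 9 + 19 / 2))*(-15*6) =-1285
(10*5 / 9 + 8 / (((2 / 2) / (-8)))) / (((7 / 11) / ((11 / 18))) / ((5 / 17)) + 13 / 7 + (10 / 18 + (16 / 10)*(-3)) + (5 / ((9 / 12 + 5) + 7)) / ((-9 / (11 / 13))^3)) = -10108679215635 / 199402642589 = -50.69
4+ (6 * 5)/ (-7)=-2/ 7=-0.29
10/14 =5/7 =0.71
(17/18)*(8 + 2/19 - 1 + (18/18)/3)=3604/513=7.03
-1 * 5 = -5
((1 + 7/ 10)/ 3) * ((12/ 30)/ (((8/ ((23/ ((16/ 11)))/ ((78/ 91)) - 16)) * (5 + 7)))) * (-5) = -0.03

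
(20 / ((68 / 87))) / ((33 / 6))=870 / 187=4.65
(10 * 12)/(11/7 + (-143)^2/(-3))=-252/14311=-0.02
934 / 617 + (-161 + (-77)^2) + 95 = 3618405 / 617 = 5864.51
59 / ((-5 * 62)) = -59 / 310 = -0.19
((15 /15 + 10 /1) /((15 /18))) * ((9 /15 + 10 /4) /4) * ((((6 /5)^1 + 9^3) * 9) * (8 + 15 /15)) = 302532813 /500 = 605065.63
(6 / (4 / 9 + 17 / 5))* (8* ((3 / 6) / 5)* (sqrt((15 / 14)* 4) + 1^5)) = 216 / 173 + 216* sqrt(210) / 1211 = 3.83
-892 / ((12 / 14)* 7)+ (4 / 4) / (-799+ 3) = -355019 / 2388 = -148.67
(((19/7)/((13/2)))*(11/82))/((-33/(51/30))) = -323/111930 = -0.00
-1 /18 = -0.06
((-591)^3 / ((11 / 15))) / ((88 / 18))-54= -27867410721 / 484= -57577294.88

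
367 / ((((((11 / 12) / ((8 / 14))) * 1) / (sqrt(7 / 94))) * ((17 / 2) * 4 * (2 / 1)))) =2202 * sqrt(658) / 61523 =0.92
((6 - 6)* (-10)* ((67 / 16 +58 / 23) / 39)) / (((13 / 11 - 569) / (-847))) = 0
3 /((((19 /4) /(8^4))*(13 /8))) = 1591.97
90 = 90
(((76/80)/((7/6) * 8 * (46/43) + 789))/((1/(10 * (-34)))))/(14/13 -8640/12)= 541671/963282874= 0.00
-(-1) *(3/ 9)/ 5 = 1/ 15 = 0.07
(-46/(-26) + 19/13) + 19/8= 5.61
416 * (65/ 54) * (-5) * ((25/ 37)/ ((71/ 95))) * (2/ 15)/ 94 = -32110000/ 10000989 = -3.21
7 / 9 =0.78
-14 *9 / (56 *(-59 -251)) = 9 / 1240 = 0.01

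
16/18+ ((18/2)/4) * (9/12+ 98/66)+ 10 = 25213/1584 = 15.92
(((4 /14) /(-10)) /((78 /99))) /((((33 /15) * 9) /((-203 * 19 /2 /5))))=551 /780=0.71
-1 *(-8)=8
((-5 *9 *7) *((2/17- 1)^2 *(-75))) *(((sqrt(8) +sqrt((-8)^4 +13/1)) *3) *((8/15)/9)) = 1890000 *sqrt(2)/289 +945000 *sqrt(4109)/289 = 218853.86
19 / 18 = 1.06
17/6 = 2.83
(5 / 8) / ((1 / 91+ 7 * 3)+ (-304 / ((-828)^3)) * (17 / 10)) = 20178665325 / 678357974033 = 0.03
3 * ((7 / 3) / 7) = 1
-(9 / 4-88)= 343 / 4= 85.75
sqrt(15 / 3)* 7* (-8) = -56* sqrt(5) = -125.22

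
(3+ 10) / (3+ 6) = 13 / 9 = 1.44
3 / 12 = 1 / 4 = 0.25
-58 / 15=-3.87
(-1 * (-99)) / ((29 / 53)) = 5247 / 29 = 180.93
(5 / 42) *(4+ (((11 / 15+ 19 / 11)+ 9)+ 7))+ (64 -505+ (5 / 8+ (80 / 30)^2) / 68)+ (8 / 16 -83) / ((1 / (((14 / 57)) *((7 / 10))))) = -360049757 / 795872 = -452.40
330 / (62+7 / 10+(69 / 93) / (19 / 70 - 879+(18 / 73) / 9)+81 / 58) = 3330241643025 / 646830890366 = 5.15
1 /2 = 0.50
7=7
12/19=0.63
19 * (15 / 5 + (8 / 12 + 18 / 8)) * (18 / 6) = 1349 / 4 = 337.25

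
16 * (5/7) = 80/7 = 11.43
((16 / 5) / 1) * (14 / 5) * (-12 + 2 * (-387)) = -176064 / 25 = -7042.56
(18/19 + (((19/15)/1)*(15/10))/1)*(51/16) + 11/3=116213/9120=12.74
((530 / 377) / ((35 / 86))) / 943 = 9116 / 2488577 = 0.00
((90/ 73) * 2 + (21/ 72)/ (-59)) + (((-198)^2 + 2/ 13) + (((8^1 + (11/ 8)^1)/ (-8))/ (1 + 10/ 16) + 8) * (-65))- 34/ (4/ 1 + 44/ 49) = 86733525939/ 2239640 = 38726.55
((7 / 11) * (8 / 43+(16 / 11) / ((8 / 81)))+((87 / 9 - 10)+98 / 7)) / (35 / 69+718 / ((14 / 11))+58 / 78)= 0.04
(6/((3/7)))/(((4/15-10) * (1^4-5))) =105/292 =0.36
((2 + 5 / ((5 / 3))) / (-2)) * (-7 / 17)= 35 / 34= 1.03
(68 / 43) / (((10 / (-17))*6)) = -289 / 645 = -0.45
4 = 4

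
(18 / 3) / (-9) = -0.67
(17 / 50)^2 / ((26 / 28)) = 2023 / 16250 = 0.12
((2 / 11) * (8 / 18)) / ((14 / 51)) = 68 / 231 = 0.29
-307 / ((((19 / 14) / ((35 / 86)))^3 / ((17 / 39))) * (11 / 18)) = -460507598250 / 77983407359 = -5.91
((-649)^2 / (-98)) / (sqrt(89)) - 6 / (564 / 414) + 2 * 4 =169 / 47 - 421201 * sqrt(89) / 8722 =-451.99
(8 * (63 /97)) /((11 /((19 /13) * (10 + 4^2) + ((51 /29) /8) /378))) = 17.95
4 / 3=1.33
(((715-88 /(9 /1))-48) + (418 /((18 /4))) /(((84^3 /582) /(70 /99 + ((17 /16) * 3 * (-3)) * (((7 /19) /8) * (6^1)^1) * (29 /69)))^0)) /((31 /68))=459068 /279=1645.41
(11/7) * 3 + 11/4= 7.46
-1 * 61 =-61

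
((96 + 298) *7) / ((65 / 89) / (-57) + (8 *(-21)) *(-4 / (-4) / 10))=-69956670 / 426457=-164.04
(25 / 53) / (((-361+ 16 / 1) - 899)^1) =-25 / 65932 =-0.00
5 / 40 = 1 / 8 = 0.12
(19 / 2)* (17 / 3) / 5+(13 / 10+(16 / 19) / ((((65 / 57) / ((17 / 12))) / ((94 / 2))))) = 11941 / 195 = 61.24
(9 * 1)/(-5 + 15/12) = -12/5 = -2.40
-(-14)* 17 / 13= 238 / 13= 18.31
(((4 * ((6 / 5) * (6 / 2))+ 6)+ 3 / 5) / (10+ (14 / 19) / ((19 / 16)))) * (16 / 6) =10108 / 1917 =5.27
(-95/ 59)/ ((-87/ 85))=8075/ 5133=1.57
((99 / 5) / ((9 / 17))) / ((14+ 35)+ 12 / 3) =187 / 265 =0.71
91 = 91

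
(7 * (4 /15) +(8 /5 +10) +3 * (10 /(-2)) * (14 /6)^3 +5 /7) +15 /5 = -54613 /315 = -173.37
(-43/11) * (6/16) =-129/88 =-1.47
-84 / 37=-2.27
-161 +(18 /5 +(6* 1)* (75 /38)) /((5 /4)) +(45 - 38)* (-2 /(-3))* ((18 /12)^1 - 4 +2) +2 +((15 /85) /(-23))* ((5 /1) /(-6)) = -148.97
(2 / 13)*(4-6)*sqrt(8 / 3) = -8*sqrt(6) / 39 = -0.50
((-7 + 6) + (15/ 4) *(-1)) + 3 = -7/ 4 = -1.75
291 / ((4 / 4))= 291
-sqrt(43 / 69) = -sqrt(2967) / 69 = -0.79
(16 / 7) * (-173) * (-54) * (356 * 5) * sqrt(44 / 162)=29562240 * sqrt(22) / 7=19808456.63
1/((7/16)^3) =4096/343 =11.94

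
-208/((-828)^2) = -13/42849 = -0.00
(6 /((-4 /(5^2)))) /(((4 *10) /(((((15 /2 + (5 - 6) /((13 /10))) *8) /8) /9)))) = -875 /1248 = -0.70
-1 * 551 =-551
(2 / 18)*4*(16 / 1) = 64 / 9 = 7.11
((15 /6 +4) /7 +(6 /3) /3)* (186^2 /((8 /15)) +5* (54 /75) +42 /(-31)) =64159267 /620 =103482.69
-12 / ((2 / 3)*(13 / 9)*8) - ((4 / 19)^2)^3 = -3810929353 / 2446385812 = -1.56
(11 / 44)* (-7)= -7 / 4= -1.75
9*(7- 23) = -144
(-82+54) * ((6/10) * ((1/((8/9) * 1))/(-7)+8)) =-1317/10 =-131.70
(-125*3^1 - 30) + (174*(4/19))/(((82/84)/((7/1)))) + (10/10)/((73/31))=-8069434/56867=-141.90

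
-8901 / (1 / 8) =-71208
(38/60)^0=1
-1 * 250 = -250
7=7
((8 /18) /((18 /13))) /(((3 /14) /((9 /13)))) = 28 /27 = 1.04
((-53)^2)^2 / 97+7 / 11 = 86795970 / 1067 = 81345.80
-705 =-705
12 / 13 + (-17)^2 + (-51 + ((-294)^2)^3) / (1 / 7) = 58765897704136024 / 13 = 4520453669548924.92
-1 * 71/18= -71/18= -3.94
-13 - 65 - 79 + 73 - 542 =-626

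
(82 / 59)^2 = 6724 / 3481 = 1.93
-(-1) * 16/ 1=16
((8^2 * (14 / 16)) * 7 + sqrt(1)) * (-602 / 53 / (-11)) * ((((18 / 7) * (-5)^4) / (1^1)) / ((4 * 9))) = 10561875 / 583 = 18116.42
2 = 2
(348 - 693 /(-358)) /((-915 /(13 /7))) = -542867 /764330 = -0.71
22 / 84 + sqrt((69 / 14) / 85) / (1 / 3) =11 / 42 + 3*sqrt(82110) / 1190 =0.98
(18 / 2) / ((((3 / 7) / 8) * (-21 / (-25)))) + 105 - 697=-392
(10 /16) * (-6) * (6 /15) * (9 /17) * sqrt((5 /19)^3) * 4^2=-1080 * sqrt(95) /6137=-1.72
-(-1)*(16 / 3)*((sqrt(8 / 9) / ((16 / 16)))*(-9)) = -32*sqrt(2) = -45.25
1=1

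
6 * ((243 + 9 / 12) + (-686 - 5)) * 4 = -10734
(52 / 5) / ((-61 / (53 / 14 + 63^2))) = -1446094 / 2135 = -677.33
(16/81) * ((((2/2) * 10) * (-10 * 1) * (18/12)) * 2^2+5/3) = -28720/243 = -118.19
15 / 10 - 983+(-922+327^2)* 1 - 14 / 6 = 630139 / 6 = 105023.17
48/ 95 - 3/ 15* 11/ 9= 223/ 855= 0.26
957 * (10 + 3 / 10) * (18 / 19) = 887139 / 95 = 9338.31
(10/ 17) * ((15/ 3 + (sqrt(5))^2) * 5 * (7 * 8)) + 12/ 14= 1647.92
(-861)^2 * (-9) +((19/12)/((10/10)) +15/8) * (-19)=-160126913/24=-6671954.71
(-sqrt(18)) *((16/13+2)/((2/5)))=-315 *sqrt(2)/13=-34.27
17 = 17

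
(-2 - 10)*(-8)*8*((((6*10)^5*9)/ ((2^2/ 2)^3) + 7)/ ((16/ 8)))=335923202688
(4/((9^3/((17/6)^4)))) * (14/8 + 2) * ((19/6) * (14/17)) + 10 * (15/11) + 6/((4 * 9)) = 179388299/10392624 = 17.26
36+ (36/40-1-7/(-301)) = 15447/430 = 35.92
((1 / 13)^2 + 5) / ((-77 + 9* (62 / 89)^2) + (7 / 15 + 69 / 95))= -381966462 / 5451039061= -0.07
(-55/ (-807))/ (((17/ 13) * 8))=715/ 109752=0.01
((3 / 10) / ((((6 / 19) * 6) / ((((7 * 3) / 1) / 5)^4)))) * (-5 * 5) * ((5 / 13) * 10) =-1231713 / 260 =-4737.36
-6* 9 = -54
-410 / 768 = -205 / 384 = -0.53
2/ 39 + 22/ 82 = 511/ 1599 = 0.32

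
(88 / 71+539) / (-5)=-108.05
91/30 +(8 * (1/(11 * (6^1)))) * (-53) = -373/110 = -3.39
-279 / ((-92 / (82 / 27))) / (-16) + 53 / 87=2149 / 64032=0.03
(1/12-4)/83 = -47/996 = -0.05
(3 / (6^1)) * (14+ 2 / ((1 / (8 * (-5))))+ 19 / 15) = -971 / 30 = -32.37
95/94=1.01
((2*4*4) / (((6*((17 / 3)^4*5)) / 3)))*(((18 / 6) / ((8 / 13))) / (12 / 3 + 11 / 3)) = 18954 / 9604915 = 0.00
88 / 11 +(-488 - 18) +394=-104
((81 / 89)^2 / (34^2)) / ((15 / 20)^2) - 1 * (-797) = 797.00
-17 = -17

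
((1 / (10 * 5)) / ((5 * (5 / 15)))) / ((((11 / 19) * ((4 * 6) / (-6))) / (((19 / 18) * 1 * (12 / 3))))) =-0.02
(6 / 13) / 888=1 / 1924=0.00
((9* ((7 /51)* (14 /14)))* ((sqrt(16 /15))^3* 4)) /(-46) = -0.12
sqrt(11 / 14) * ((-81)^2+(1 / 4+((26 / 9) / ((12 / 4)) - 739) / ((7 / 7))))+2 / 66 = 1 / 33+628907 * sqrt(154) / 1512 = 5161.76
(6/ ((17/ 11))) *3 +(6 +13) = 521/ 17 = 30.65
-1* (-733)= 733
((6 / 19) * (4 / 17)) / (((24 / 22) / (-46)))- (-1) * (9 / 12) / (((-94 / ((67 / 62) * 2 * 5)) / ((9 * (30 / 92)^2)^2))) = -54146622246007 / 16857120364928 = -3.21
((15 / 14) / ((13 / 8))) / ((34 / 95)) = 2850 / 1547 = 1.84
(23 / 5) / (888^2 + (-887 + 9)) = 23 / 3938330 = 0.00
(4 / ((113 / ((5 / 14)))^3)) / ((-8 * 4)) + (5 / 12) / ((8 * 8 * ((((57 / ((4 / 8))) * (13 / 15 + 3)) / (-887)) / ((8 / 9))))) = -10974714373675 / 942442327483776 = -0.01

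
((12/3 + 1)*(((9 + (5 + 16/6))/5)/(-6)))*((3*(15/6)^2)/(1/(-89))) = 55625/12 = 4635.42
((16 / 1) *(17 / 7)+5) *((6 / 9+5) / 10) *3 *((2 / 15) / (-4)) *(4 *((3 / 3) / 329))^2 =-0.00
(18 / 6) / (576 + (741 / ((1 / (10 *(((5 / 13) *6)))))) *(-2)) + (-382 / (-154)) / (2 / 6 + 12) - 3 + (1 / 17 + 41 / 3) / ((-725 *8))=-14699781979 / 5247424952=-2.80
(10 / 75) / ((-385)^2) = 2 / 2223375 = 0.00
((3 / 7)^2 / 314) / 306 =0.00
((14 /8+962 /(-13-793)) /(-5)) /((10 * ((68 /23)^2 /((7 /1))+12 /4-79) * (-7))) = -12167 /572061600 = -0.00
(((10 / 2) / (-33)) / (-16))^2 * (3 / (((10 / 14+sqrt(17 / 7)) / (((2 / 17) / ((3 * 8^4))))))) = -875 / 912377511936+175 * sqrt(119) / 912377511936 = 0.00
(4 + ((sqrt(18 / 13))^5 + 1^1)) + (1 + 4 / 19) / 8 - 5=23 / 152 + 972 * sqrt(26) / 2197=2.41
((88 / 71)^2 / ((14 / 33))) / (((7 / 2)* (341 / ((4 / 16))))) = 5808 / 7657279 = 0.00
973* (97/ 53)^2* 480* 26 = 114253863360/ 2809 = 40674212.66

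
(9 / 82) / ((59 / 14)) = 63 / 2419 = 0.03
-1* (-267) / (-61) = -267 / 61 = -4.38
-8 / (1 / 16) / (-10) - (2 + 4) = 6.80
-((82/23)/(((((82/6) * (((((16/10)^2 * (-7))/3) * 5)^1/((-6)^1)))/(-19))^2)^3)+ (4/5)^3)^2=-116798219187249382673203325013144106990192325378521/442619449738747047809753151434169616678518784000000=-0.26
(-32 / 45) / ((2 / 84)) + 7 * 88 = 8792 / 15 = 586.13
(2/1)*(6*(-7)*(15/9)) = -140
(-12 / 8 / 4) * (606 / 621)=-101 / 276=-0.37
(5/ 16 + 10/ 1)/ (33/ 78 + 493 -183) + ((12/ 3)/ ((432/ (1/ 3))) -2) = -10270129/ 5230008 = -1.96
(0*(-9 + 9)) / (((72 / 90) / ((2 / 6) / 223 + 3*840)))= 0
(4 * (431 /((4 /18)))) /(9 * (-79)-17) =-3879 /364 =-10.66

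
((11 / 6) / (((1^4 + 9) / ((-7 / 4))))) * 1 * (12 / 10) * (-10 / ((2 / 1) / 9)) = 693 / 40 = 17.32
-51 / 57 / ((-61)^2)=-17 / 70699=-0.00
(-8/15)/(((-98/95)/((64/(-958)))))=-2432/70413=-0.03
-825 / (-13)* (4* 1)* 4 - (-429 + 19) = 1425.38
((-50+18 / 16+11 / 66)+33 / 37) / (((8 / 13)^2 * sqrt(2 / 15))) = -345.79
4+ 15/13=67/13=5.15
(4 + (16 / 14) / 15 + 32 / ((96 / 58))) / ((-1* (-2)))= 1229 / 105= 11.70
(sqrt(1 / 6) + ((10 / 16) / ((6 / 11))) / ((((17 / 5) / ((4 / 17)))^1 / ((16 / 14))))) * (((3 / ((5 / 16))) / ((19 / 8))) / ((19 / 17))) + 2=1088 * sqrt(6) / 1805 + 99998 / 42959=3.80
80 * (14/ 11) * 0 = 0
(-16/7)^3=-4096/343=-11.94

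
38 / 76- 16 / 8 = -3 / 2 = -1.50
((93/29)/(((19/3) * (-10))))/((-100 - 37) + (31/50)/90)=125550/339674419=0.00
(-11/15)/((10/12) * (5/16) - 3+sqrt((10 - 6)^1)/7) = 2464/8245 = 0.30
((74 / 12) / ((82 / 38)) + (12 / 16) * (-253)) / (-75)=2.49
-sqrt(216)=-6*sqrt(6)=-14.70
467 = 467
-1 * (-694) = 694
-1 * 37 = -37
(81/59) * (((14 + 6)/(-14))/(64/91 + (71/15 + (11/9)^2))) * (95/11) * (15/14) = -3038563125/1160382146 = -2.62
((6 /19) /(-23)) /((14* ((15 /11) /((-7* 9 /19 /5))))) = 99 /207575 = 0.00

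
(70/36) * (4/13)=70/117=0.60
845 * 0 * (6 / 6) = 0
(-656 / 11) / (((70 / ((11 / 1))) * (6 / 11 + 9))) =-3608 / 3675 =-0.98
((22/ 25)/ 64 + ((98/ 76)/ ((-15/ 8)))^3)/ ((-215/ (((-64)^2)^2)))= 120984456134656/ 4977061875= 24308.41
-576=-576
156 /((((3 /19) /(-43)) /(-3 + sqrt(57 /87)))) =127452-42484 * sqrt(551) /29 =93064.29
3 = 3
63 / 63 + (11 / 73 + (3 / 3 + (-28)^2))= 786.15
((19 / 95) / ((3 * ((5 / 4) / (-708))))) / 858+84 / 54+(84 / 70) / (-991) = 48157684 / 31885425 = 1.51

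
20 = 20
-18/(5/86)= -1548/5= -309.60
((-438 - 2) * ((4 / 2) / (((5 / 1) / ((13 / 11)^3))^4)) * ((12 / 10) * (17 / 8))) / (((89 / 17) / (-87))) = 7029405050814477396 / 15870461677736875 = 442.92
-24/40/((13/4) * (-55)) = 12/3575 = 0.00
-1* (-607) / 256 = 607 / 256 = 2.37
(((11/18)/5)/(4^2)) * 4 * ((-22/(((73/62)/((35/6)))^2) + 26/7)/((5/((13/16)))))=-804579061/302154300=-2.66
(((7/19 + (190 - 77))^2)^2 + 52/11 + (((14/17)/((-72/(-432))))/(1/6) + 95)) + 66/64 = 128817457626566891/779840864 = 165184287.68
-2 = -2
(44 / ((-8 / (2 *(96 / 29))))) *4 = -4224 / 29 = -145.66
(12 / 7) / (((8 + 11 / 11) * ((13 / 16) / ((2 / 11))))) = 128 / 3003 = 0.04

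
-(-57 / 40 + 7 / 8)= 11 / 20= 0.55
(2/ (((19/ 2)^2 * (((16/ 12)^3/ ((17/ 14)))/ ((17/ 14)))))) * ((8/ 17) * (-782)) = -179469/ 35378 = -5.07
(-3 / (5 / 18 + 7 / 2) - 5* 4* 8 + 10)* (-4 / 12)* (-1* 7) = -11963 / 34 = -351.85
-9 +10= 1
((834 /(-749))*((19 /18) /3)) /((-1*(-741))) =-139 /262899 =-0.00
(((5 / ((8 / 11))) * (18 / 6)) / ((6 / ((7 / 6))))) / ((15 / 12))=77 / 24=3.21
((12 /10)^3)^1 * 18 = 31.10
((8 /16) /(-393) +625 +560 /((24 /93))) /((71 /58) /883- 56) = -56255224483 /1127089809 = -49.91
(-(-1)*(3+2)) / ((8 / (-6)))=-3.75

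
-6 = -6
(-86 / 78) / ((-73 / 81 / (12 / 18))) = 774 / 949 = 0.82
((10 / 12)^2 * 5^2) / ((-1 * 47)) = -625 / 1692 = -0.37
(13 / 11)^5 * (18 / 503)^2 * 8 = 962391456 / 40747352459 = 0.02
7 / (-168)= -1 / 24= -0.04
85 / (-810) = -17 / 162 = -0.10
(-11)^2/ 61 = 121/ 61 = 1.98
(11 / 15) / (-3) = -11 / 45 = -0.24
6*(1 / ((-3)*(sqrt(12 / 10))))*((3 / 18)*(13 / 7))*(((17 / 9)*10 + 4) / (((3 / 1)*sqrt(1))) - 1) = -2327*sqrt(30) / 3402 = -3.75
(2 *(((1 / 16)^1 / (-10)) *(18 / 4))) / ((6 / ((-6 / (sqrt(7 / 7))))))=9 / 160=0.06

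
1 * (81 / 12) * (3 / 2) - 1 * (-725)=5881 / 8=735.12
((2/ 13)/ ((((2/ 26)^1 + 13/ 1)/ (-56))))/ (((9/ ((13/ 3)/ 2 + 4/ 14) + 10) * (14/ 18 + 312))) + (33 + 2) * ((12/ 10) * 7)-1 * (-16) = 13054837511/ 42112400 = 310.00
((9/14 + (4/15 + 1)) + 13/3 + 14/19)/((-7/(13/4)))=-120679/37240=-3.24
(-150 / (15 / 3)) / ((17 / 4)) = -120 / 17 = -7.06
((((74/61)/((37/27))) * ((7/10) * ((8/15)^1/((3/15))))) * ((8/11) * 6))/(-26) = -12096/43615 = -0.28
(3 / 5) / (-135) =-1 / 225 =-0.00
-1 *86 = -86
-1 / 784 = -0.00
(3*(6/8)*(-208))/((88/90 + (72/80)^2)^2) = -379080000/2588881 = -146.43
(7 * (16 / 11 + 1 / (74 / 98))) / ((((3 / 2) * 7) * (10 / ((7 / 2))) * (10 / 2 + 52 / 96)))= 4524 / 38665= 0.12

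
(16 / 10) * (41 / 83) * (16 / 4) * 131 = 171872 / 415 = 414.15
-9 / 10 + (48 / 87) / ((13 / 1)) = -3233 / 3770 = -0.86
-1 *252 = -252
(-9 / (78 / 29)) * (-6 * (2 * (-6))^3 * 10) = -4510080 / 13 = -346929.23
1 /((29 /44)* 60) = 11 /435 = 0.03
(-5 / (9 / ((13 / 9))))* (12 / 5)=-52 / 27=-1.93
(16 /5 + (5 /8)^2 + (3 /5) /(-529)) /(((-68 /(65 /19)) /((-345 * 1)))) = 118487655 /1901824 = 62.30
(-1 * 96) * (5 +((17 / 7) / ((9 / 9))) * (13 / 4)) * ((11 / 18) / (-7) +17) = -3077164 / 147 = -20933.09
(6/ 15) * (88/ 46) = 88/ 115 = 0.77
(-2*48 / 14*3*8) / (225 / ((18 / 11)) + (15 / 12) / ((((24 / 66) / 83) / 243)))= -18432 / 7780465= -0.00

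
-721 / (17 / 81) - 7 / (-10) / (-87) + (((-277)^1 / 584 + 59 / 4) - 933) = -18803901113 / 4318680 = -4354.09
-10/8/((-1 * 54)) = 0.02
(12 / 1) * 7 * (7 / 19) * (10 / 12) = 25.79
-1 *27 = -27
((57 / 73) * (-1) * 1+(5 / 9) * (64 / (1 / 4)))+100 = 158627 / 657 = 241.44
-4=-4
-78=-78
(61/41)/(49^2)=61/98441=0.00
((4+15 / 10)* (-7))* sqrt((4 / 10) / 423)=-77* sqrt(470) / 1410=-1.18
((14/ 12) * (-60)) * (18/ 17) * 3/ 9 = -420/ 17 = -24.71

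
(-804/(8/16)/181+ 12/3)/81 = -884/14661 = -0.06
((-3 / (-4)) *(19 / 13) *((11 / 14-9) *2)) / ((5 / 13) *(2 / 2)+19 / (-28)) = 6555 / 107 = 61.26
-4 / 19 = -0.21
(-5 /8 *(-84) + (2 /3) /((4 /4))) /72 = 0.74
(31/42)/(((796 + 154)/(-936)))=-2418/3325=-0.73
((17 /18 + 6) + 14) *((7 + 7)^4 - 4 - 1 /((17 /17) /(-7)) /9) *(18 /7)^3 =4692043980 /343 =13679428.51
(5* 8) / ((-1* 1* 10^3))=-1 / 25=-0.04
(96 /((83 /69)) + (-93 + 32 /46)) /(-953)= 0.01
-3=-3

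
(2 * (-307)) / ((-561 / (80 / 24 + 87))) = 166394 / 1683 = 98.87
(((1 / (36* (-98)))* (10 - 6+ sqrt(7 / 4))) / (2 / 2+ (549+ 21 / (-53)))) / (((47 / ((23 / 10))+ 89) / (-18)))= 1219* sqrt(7) / 28740535656+ 1219 / 3592566957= 0.00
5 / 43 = 0.12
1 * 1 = 1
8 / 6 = 4 / 3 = 1.33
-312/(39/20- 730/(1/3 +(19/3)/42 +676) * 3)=177292960/731519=242.36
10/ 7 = 1.43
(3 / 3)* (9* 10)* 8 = 720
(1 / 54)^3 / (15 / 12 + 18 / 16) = 1 / 373977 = 0.00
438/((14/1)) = 219/7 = 31.29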